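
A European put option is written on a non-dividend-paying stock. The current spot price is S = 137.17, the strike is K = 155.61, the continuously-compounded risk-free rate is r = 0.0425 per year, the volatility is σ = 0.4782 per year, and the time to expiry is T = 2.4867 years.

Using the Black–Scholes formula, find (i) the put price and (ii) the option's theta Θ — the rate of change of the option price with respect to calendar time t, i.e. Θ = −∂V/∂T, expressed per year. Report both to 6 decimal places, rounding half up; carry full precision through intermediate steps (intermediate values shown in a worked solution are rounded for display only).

price = 42.155996
Θ = -3.895578

σ√T = 0.4782·√2.4867 = 0.754087
d₁ = (ln(S/K) + (r+σ²/2)T) / (σ√T) = (ln(137.17/155.61) + (0.0425+0.4782²/2)·2.4867) / 0.754087 = (-0.126132 + 0.390008) / 0.754087 = 0.349928
d₂ = d₁ − σ√T = 0.349928 − 0.754087 = -0.404158
e^{−rT} = e^{−0.0425·2.4867} = 0.899708
N(−d₁) = 0.363196,  N(−d₂) = 0.656952
Put price V = K·e^{−rT}·N(−d₂) − S·N(−d₁) = 91.975626 − 49.819630 = 42.155996
φ(d₁) = (1/√(2π))·e^{−d₁²/2} = 0.375250
Θ = −S·φ(d₁)·σ/(2√T) + r·K·e^{−rT}·N(−d₂) = −7.804542 + 3.908964 = -3.895578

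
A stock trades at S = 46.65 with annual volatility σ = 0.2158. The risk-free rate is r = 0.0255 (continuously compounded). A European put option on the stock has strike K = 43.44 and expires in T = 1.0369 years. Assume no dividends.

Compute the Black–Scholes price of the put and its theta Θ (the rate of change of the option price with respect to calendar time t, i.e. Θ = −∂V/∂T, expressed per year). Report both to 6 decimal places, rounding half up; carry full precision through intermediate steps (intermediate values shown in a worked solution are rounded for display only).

price = 2.096373
Θ = -1.292970

σ√T = 0.2158·√1.0369 = 0.219745
d₁ = (ln(S/K) + (r+σ²/2)T) / (σ√T) = (ln(46.65/43.44) + (0.0255+0.2158²/2)·1.0369) / 0.219745 = (0.071292 + 0.050585) / 0.219745 = 0.554629
d₂ = d₁ − σ√T = 0.554629 − 0.219745 = 0.334884
e^{−rT} = e^{−0.0255·1.0369} = 0.973906
N(−d₁) = 0.289574,  N(−d₂) = 0.368856
Put price V = K·e^{−rT}·N(−d₂) − S·N(−d₁) = 15.605008 − 13.508635 = 2.096373
φ(d₁) = (1/√(2π))·e^{−d₁²/2} = 0.342068
Θ = −S·φ(d₁)·σ/(2√T) + r·K·e^{−rT}·N(−d₂) = −1.690898 + 0.397928 = -1.292970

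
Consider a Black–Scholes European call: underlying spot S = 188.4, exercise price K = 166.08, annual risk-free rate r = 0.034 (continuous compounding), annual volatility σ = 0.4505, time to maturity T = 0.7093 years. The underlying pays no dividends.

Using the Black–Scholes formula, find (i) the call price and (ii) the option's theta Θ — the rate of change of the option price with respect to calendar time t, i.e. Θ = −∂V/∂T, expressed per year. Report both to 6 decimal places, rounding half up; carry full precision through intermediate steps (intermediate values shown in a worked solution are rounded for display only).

σ√T = 0.4505·√0.7093 = 0.379411
d₁ = (ln(S/K) + (r+σ²/2)T) / (σ√T) = (ln(188.4/166.08) + (0.034+0.4505²/2)·0.7093) / 0.379411 = (0.126098 + 0.096093) / 0.379411 = 0.585619
d₂ = d₁ − σ√T = 0.585619 − 0.379411 = 0.206208
e^{−rT} = e^{−0.034·0.7093} = 0.976172
N(d₁) = 0.720934,  N(d₂) = 0.581686
Call price V = S·N(d₁) − K·e^{−rT}·N(d₂) = 135.824014 − 94.304480 = 41.519534
φ(d₁) = (1/√(2π))·e^{−d₁²/2} = 0.336078
Θ = −S·φ(d₁)·σ/(2√T) − r·K·e^{−rT}·N(d₂) = −16.934415 − 3.206352 = -20.140767

price = 41.519534
Θ = -20.140767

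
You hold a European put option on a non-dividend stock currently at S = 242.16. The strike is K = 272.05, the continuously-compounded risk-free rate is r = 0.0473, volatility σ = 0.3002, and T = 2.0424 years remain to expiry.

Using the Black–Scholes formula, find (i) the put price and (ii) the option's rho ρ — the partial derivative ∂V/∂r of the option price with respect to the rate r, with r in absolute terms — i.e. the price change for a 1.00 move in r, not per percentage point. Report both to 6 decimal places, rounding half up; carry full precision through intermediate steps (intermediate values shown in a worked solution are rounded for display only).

σ√T = 0.3002·√2.0424 = 0.429024
d₁ = (ln(S/K) + (r+σ²/2)T) / (σ√T) = (ln(242.16/272.05) + (0.0473+0.3002²/2)·2.0424) / 0.429024 = (-0.116387 + 0.188636) / 0.429024 = 0.168403
d₂ = d₁ − σ√T = 0.168403 − 0.429024 = -0.260620
e^{−rT} = e^{−0.0473·2.0424} = 0.907914
N(−d₁) = 0.433133,  N(−d₂) = 0.602807
Put price V = K·e^{−rT}·N(−d₂) − S·N(−d₁) = 148.892231 − 104.887506 = 44.004725
ρ = −K·T·e^{−rT}·N(−d₂) = -304.097493

price = 44.004725
ρ = -304.097493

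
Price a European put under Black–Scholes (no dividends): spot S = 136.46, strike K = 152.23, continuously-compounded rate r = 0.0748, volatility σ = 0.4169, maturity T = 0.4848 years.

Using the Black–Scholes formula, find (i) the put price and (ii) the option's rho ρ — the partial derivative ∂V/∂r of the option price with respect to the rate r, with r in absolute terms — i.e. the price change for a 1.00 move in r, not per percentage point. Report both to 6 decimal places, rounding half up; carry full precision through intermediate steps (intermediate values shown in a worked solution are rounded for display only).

price = 22.030303
ρ = -46.568462

σ√T = 0.4169·√0.4848 = 0.290277
d₁ = (ln(S/K) + (r+σ²/2)T) / (σ√T) = (ln(136.46/152.23) + (0.0748+0.4169²/2)·0.4848) / 0.290277 = (-0.109361 + 0.078394) / 0.290277 = -0.106682
d₂ = d₁ − σ√T = -0.106682 − 0.290277 = -0.396960
e^{−rT} = e^{−0.0748·0.4848} = 0.964387
N(−d₁) = 0.542480,  N(−d₂) = 0.654301
Put price V = K·e^{−rT}·N(−d₂) − S·N(−d₁) = 96.057058 − 74.026755 = 22.030303
ρ = −K·T·e^{−rT}·N(−d₂) = -46.568462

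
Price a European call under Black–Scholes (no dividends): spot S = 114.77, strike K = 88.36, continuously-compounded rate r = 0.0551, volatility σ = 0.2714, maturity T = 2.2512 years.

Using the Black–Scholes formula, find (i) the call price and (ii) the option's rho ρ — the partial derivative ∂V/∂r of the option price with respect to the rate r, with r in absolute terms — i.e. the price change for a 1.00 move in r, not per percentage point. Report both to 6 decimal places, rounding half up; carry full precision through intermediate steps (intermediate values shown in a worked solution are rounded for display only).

price = 40.221923
ρ = 135.530163

σ√T = 0.2714·√2.2512 = 0.407209
d₁ = (ln(S/K) + (r+σ²/2)T) / (σ√T) = (ln(114.77/88.36) + (0.0551+0.2714²/2)·2.2512) / 0.407209 = (0.261511 + 0.206951) / 0.407209 = 1.150421
d₂ = d₁ − σ√T = 1.150421 − 0.407209 = 0.743212
e^{−rT} = e^{−0.0551·2.2512} = 0.883344
N(d₁) = 0.875015,  N(d₂) = 0.771323
Call price V = S·N(d₁) − K·e^{−rT}·N(d₂) = 100.425442 − 60.203519 = 40.221923
ρ = K·T·e^{−rT}·N(d₂) = 135.530163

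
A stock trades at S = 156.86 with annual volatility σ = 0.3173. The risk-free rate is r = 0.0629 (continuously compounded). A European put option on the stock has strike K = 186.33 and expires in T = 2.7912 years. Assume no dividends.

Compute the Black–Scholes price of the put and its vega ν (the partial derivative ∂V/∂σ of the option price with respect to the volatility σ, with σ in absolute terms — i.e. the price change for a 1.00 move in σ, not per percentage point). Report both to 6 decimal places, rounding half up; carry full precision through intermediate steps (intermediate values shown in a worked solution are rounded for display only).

σ√T = 0.3173·√2.7912 = 0.530109
d₁ = (ln(S/K) + (r+σ²/2)T) / (σ√T) = (ln(156.86/186.33) + (0.0629+0.3173²/2)·2.7912) / 0.530109 = (-0.172166 + 0.316074) / 0.530109 = 0.271470
d₂ = d₁ − σ√T = 0.271470 − 0.530109 = -0.258639
e^{−rT} = e^{−0.0629·2.7912} = 0.838982
N(−d₁) = 0.393015,  N(−d₂) = 0.602043
Put price V = K·e^{−rT}·N(−d₂) − S·N(−d₁) = 94.115879 − 61.648291 = 32.467589
φ(d₁) = (1/√(2π))·e^{−d₁²/2} = 0.384510
ν = S·φ(d₁)·√T = 100.766196

price = 32.467589
ν = 100.766196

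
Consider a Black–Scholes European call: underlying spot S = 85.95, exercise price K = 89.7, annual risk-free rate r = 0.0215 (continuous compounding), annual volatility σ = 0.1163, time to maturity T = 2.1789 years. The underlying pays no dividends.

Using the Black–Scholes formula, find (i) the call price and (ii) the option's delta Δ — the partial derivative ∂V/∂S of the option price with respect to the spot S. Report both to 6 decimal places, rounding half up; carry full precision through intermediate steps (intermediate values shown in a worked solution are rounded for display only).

price = 6.046400
Δ = 0.543779

σ√T = 0.1163·√2.1789 = 0.171672
d₁ = (ln(S/K) + (r+σ²/2)T) / (σ√T) = (ln(85.95/89.7) + (0.0215+0.1163²/2)·2.1789) / 0.171672 = (-0.042705 + 0.061582) / 0.171672 = 0.109959
d₂ = d₁ − σ√T = 0.109959 − 0.171672 = -0.061712
e^{−rT} = e^{−0.0215·2.1789} = 0.954234
N(d₁) = 0.543779,  N(d₂) = 0.475396
Call price V = S·N(d₁) − K·e^{−rT}·N(d₂) = 46.737818 − 40.691418 = 6.046400
Δ = N(d₁) = 0.543779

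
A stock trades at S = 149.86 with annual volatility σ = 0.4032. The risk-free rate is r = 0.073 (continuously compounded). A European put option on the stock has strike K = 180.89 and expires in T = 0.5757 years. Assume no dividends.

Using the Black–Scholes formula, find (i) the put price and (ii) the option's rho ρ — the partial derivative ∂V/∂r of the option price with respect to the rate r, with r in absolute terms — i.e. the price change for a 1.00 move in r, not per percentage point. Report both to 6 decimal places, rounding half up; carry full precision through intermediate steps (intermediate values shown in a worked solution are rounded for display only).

σ√T = 0.4032·√0.5757 = 0.305928
d₁ = (ln(S/K) + (r+σ²/2)T) / (σ√T) = (ln(149.86/180.89) + (0.073+0.4032²/2)·0.5757) / 0.305928 = (-0.188188 + 0.088822) / 0.305928 = -0.324801
d₂ = d₁ − σ√T = -0.324801 − 0.305928 = -0.630729
e^{−rT} = e^{−0.073·0.5757} = 0.958845
N(−d₁) = 0.627334,  N(−d₂) = 0.735891
Put price V = K·e^{−rT}·N(−d₂) − S·N(−d₁) = 127.636939 − 94.012307 = 33.624632
ρ = −K·T·e^{−rT}·N(−d₂) = -73.480586

price = 33.624632
ρ = -73.480586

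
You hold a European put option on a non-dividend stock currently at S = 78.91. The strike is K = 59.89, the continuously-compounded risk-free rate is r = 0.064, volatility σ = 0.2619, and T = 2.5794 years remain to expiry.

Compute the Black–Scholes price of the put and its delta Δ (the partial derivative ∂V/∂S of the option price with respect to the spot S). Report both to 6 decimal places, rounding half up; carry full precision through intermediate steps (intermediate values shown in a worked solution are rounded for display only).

price = 1.993612
Δ = -0.104111

σ√T = 0.2619·√2.5794 = 0.420625
d₁ = (ln(S/K) + (r+σ²/2)T) / (σ√T) = (ln(78.91/59.89) + (0.064+0.2619²/2)·2.5794) / 0.420625 = (0.275798 + 0.253544) / 0.420625 = 1.258468
d₂ = d₁ − σ√T = 1.258468 − 0.420625 = 0.837843
e^{−rT} = e^{−0.064·2.5794} = 0.847825
N(−d₁) = 0.104111,  N(−d₂) = 0.201060
Put price V = K·e^{−rT}·N(−d₂) − S·N(−d₁) = 10.209040 − 8.215428 = 1.993612
Δ = −N(−d₁) = -0.104111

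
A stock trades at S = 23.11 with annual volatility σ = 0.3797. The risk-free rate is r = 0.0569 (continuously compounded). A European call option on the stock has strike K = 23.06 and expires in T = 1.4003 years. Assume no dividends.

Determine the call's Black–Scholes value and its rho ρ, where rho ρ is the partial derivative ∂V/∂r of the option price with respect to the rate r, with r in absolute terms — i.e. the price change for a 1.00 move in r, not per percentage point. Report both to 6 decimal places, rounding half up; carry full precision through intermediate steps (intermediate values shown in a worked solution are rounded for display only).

σ√T = 0.3797·√1.4003 = 0.449315
d₁ = (ln(S/K) + (r+σ²/2)T) / (σ√T) = (ln(23.11/23.06) + (0.0569+0.3797²/2)·1.4003) / 0.449315 = (0.002166 + 0.180619) / 0.449315 = 0.406808
d₂ = d₁ − σ√T = 0.406808 − 0.449315 = -0.042507
e^{−rT} = e^{−0.0569·1.4003} = 0.923414
N(d₁) = 0.657926,  N(d₂) = 0.483047
Call price V = S·N(d₁) − K·e^{−rT}·N(d₂) = 15.204659 − 10.285977 = 4.918681
ρ = K·T·e^{−rT}·N(d₂) = 14.403454

price = 4.918681
ρ = 14.403454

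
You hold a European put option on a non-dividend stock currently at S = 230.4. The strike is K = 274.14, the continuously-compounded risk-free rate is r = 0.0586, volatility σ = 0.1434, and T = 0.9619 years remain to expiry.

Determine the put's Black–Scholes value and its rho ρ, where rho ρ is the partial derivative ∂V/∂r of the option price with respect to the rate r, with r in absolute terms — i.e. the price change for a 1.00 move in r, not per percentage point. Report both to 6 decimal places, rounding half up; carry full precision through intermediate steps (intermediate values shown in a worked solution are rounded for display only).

σ√T = 0.1434·√0.9619 = 0.140642
d₁ = (ln(S/K) + (r+σ²/2)T) / (σ√T) = (ln(230.4/274.14) + (0.0586+0.1434²/2)·0.9619) / 0.140642 = (-0.173822 + 0.066257) / 0.140642 = -0.764813
d₂ = d₁ − σ√T = -0.764813 − 0.140642 = -0.905455
e^{−rT} = e^{−0.0586·0.9619} = 0.945192
N(−d₁) = 0.777809,  N(−d₂) = 0.817388
Put price V = K·e^{−rT}·N(−d₂) − S·N(−d₁) = 211.797342 − 179.207094 = 32.590248
ρ = −K·T·e^{−rT}·N(−d₂) = -203.727863

price = 32.590248
ρ = -203.727863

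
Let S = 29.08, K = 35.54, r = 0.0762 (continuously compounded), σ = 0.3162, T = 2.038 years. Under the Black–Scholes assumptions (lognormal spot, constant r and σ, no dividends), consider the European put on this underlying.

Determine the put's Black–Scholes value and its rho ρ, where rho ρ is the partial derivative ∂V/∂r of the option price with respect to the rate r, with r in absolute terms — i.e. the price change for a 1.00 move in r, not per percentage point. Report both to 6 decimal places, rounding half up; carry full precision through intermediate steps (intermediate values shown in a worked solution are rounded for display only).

price = 6.013348
ρ = -38.932491

σ√T = 0.3162·√2.038 = 0.451402
d₁ = (ln(S/K) + (r+σ²/2)T) / (σ√T) = (ln(29.08/35.54) + (0.0762+0.3162²/2)·2.038) / 0.451402 = (-0.200608 + 0.257178) / 0.451402 = 0.125320
d₂ = d₁ − σ√T = 0.125320 − 0.451402 = -0.326083
e^{−rT} = e^{−0.0762·2.038} = 0.856162
N(−d₁) = 0.450135,  N(−d₂) = 0.627819
Put price V = K·e^{−rT}·N(−d₂) − S·N(−d₁) = 19.103283 − 13.089935 = 6.013348
ρ = −K·T·e^{−rT}·N(−d₂) = -38.932491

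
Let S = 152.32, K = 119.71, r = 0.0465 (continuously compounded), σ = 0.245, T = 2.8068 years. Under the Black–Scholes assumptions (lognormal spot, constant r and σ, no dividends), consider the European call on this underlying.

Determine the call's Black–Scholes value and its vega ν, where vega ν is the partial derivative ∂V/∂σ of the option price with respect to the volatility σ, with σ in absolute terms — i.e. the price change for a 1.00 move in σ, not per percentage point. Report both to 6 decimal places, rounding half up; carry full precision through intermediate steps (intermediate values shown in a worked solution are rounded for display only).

σ√T = 0.245·√2.8068 = 0.410461
d₁ = (ln(S/K) + (r+σ²/2)T) / (σ√T) = (ln(152.32/119.71) + (0.0465+0.245²/2)·2.8068) / 0.410461 = (0.240911 + 0.214755) / 0.410461 = 1.110134
d₂ = d₁ − σ√T = 1.110134 − 0.410461 = 0.699673
e^{−rT} = e^{−0.0465·2.8068} = 0.877642
N(d₁) = 0.866529,  N(d₂) = 0.757934
Call price V = S·N(d₁) − K·e^{−rT}·N(d₂) = 131.989758 − 79.630517 = 52.359241
φ(d₁) = (1/√(2π))·e^{−d₁²/2} = 0.215426
ν = S·φ(d₁)·√T = 54.974454

price = 52.359241
ν = 54.974454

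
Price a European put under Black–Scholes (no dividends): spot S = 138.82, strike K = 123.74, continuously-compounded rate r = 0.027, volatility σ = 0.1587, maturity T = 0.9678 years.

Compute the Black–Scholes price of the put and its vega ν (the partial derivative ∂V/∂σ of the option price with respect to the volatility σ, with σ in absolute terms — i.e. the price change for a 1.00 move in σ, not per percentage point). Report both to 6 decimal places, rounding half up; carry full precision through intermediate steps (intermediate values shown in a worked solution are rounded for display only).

price = 2.010006
ν = 33.639957

σ√T = 0.1587·√0.9678 = 0.156124
d₁ = (ln(S/K) + (r+σ²/2)T) / (σ√T) = (ln(138.82/123.74) + (0.027+0.1587²/2)·0.9678) / 0.156124 = (0.114996 + 0.038318) / 0.156124 = 0.981998
d₂ = d₁ − σ√T = 0.981998 − 0.156124 = 0.825874
e^{−rT} = e^{−0.027·0.9678} = 0.974208
N(−d₁) = 0.163050,  N(−d₂) = 0.204438
Put price V = K·e^{−rT}·N(−d₂) − S·N(−d₁) = 24.644661 − 22.634655 = 2.010006
φ(d₁) = (1/√(2π))·e^{−d₁²/2} = 0.246326
ν = S·φ(d₁)·√T = 33.639957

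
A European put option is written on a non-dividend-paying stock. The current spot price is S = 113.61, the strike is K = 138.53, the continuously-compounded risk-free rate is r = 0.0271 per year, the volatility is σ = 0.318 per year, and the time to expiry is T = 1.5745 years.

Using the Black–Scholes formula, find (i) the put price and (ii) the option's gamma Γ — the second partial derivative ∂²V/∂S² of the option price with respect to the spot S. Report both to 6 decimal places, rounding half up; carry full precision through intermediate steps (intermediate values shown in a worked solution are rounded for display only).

σ√T = 0.318·√1.5745 = 0.399023
d₁ = (ln(S/K) + (r+σ²/2)T) / (σ√T) = (ln(113.61/138.53) + (0.0271+0.318²/2)·1.5745) / 0.399023 = (-0.198315 + 0.122279) / 0.399023 = -0.190557
d₂ = d₁ − σ√T = -0.190557 − 0.399023 = -0.589580
e^{−rT} = e^{−0.0271·1.5745} = 0.958229
N(−d₁) = 0.575564,  N(−d₂) = 0.722264
Put price V = K·e^{−rT}·N(−d₂) − S·N(−d₁) = 95.875767 − 65.389770 = 30.485997
φ(d₁) = (1/√(2π))·e^{−d₁²/2} = 0.391764
Γ = φ(d₁) / (S·σ·√T) = 0.008642

price = 30.485997
Γ = 0.008642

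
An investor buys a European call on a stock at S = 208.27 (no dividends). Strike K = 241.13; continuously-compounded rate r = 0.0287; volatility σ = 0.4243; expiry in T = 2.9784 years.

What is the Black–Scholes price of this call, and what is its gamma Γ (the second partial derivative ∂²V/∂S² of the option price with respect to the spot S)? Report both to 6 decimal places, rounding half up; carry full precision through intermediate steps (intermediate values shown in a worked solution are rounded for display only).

price = 55.032773
Γ = 0.002513

σ√T = 0.4243·√2.9784 = 0.732259
d₁ = (ln(S/K) + (r+σ²/2)T) / (σ√T) = (ln(208.27/241.13) + (0.0287+0.4243²/2)·2.9784) / 0.732259 = (-0.146501 + 0.353581) / 0.732259 = 0.282797
d₂ = d₁ − σ√T = 0.282797 − 0.732259 = -0.449462
e^{−rT} = e^{−0.0287·2.9784} = 0.918071
N(d₁) = 0.611334,  N(d₂) = 0.326549
Call price V = S·N(d₁) − K·e^{−rT}·N(d₂) = 127.322488 − 72.289715 = 55.032773
φ(d₁) = (1/√(2π))·e^{−d₁²/2} = 0.383304
Γ = φ(d₁) / (S·σ·√T) = 0.002513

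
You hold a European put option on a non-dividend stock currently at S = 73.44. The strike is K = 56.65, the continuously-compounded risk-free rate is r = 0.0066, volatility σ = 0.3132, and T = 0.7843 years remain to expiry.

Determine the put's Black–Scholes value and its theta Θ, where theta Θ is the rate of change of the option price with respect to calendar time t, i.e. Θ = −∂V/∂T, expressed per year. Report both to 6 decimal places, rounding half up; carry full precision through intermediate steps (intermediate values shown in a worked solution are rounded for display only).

price = 1.610357
Θ = -2.773174

σ√T = 0.3132·√0.7843 = 0.277372
d₁ = (ln(S/K) + (r+σ²/2)T) / (σ√T) = (ln(73.44/56.65) + (0.0066+0.3132²/2)·0.7843) / 0.277372 = (0.259577 + 0.043644) / 0.277372 = 1.093191
d₂ = d₁ − σ√T = 1.093191 − 0.277372 = 0.815819
e^{−rT} = e^{−0.0066·0.7843} = 0.994837
N(−d₁) = 0.137155,  N(−d₂) = 0.207302
Put price V = K·e^{−rT}·N(−d₂) − S·N(−d₁) = 11.683016 − 10.072658 = 1.610357
φ(d₁) = (1/√(2π))·e^{−d₁²/2} = 0.219485
Θ = −S·φ(d₁)·σ/(2√T) + r·K·e^{−rT}·N(−d₂) = −2.850282 + 0.077108 = -2.773174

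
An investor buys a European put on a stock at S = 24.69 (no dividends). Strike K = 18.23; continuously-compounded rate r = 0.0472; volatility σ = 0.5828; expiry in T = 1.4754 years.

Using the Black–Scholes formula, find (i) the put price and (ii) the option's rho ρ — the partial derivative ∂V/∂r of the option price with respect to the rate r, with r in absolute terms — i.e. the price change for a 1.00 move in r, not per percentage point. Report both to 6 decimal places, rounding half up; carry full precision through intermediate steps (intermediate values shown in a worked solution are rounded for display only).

σ√T = 0.5828·√1.4754 = 0.707904
d₁ = (ln(S/K) + (r+σ²/2)T) / (σ√T) = (ln(24.69/18.23) + (0.0472+0.5828²/2)·1.4754) / 0.707904 = (0.303330 + 0.320203) / 0.707904 = 0.880815
d₂ = d₁ − σ√T = 0.880815 − 0.707904 = 0.172911
e^{−rT} = e^{−0.0472·1.4754} = 0.932731
N(−d₁) = 0.189209,  N(−d₂) = 0.431361
Put price V = K·e^{−rT}·N(−d₂) − S·N(−d₁) = 7.334718 − 4.671568 = 2.663150
ρ = −K·T·e^{−rT}·N(−d₂) = -10.821643

price = 2.663150
ρ = -10.821643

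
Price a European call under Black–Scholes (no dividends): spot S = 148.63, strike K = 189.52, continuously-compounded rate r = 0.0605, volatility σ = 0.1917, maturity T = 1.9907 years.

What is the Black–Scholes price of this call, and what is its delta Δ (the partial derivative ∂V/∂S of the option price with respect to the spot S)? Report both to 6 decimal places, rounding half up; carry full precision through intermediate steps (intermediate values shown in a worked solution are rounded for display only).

σ√T = 0.1917·√1.9907 = 0.270474
d₁ = (ln(S/K) + (r+σ²/2)T) / (σ√T) = (ln(148.63/189.52) + (0.0605+0.1917²/2)·1.9907) / 0.270474 = (-0.243035 + 0.157015) / 0.270474 = -0.318032
d₂ = d₁ − σ√T = -0.318032 − 0.270474 = -0.588505
e^{−rT} = e^{−0.0605·1.9907} = 0.886533
N(d₁) = 0.375230,  N(d₂) = 0.278097
Call price V = S·N(d₁) − K·e^{−rT}·N(d₂) = 55.770501 − 46.724578 = 9.045923
Δ = N(d₁) = 0.375230

price = 9.045923
Δ = 0.375230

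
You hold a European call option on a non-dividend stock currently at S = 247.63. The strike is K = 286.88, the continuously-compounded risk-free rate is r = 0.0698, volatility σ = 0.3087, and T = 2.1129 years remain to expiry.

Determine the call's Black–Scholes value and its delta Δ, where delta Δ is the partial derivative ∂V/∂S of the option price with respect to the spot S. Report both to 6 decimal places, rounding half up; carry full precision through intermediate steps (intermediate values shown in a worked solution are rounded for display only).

price = 43.995904
Δ = 0.589067

σ√T = 0.3087·√2.1129 = 0.448721
d₁ = (ln(S/K) + (r+σ²/2)T) / (σ√T) = (ln(247.63/286.88) + (0.0698+0.3087²/2)·2.1129) / 0.448721 = (-0.147128 + 0.248156) / 0.448721 = 0.225145
d₂ = d₁ − σ√T = 0.225145 − 0.448721 = -0.223576
e^{−rT} = e^{−0.0698·2.1129} = 0.862879
N(d₁) = 0.589067,  N(d₂) = 0.411544
Call price V = S·N(d₁) − K·e^{−rT}·N(d₂) = 145.870606 − 101.874703 = 43.995904
Δ = N(d₁) = 0.589067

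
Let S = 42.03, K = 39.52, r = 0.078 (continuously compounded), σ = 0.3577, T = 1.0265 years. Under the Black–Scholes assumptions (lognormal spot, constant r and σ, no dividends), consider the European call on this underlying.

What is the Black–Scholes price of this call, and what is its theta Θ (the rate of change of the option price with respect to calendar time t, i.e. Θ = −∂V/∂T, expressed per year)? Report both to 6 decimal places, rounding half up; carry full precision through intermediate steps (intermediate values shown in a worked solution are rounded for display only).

price = 8.840160
Θ = -4.172083

σ√T = 0.3577·√1.0265 = 0.362409
d₁ = (ln(S/K) + (r+σ²/2)T) / (σ√T) = (ln(42.03/39.52) + (0.078+0.3577²/2)·1.0265) / 0.362409 = (0.061577 + 0.145737) / 0.362409 = 0.572044
d₂ = d₁ − σ√T = 0.572044 − 0.362409 = 0.209636
e^{−rT} = e^{−0.078·1.0265} = 0.923054
N(d₁) = 0.716354,  N(d₂) = 0.583024
Call price V = S·N(d₁) − K·e^{−rT}·N(d₂) = 30.108360 − 21.268200 = 8.840160
φ(d₁) = (1/√(2π))·e^{−d₁²/2} = 0.338729
Θ = −S·φ(d₁)·σ/(2√T) − r·K·e^{−rT}·N(d₂) = −2.513164 − 1.658920 = -4.172083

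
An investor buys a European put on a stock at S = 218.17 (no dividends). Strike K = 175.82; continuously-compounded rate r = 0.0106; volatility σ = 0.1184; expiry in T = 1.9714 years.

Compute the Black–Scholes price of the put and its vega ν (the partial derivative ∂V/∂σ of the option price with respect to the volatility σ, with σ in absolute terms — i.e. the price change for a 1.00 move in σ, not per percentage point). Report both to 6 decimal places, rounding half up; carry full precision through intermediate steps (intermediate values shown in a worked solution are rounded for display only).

price = 1.117897
ν = 39.258028

σ√T = 0.1184·√1.9714 = 0.166241
d₁ = (ln(S/K) + (r+σ²/2)T) / (σ√T) = (ln(218.17/175.82) + (0.0106+0.1184²/2)·1.9714) / 0.166241 = (0.215814 + 0.034715) / 0.166241 = 1.507018
d₂ = d₁ − σ√T = 1.507018 − 0.166241 = 1.340777
e^{−rT} = e^{−0.0106·1.9714} = 0.979320
N(−d₁) = 0.065903,  N(−d₂) = 0.089996
Put price V = K·e^{−rT}·N(−d₂) − S·N(−d₁) = 15.495952 − 14.378054 = 1.117897
φ(d₁) = (1/√(2π))·e^{−d₁²/2} = 0.128158
ν = S·φ(d₁)·√T = 39.258028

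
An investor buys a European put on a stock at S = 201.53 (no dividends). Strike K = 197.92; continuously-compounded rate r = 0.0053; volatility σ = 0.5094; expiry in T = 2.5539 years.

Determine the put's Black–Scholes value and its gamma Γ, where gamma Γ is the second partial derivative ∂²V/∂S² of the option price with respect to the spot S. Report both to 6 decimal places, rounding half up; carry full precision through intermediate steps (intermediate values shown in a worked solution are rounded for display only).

σ√T = 0.5094·√2.5539 = 0.814068
d₁ = (ln(S/K) + (r+σ²/2)T) / (σ√T) = (ln(201.53/197.92) + (0.0053+0.5094²/2)·2.5539) / 0.814068 = (0.018075 + 0.344889) / 0.814068 = 0.445865
d₂ = d₁ − σ√T = 0.445865 − 0.814068 = -0.368203
e^{−rT} = e^{−0.0053·2.5539} = 0.986556
N(−d₁) = 0.327847,  N(−d₂) = 0.643639
Put price V = K·e^{−rT}·N(−d₂) − S·N(−d₁) = 125.676385 − 66.071076 = 59.605309
φ(d₁) = (1/√(2π))·e^{−d₁²/2} = 0.361195
Γ = φ(d₁) / (S·σ·√T) = 0.002202

price = 59.605309
Γ = 0.002202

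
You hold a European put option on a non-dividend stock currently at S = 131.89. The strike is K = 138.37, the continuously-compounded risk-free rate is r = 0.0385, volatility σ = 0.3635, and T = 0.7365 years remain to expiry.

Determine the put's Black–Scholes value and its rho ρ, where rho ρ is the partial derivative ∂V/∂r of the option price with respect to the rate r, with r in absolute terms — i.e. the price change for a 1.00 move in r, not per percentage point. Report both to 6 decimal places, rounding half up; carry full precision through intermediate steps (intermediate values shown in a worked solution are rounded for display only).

σ√T = 0.3635·√0.7365 = 0.311954
d₁ = (ln(S/K) + (r+σ²/2)T) / (σ√T) = (ln(131.89/138.37) + (0.0385+0.3635²/2)·0.7365) / 0.311954 = (-0.047963 + 0.077013) / 0.311954 = 0.093122
d₂ = d₁ − σ√T = 0.093122 − 0.311954 = -0.218832
e^{−rT} = e^{−0.0385·0.7365} = 0.972043
N(−d₁) = 0.462903,  N(−d₂) = 0.586609
Put price V = K·e^{−rT}·N(−d₂) − S·N(−d₁) = 78.899900 − 61.052295 = 17.847605
ρ = −K·T·e^{−rT}·N(−d₂) = -58.109776

price = 17.847605
ρ = -58.109776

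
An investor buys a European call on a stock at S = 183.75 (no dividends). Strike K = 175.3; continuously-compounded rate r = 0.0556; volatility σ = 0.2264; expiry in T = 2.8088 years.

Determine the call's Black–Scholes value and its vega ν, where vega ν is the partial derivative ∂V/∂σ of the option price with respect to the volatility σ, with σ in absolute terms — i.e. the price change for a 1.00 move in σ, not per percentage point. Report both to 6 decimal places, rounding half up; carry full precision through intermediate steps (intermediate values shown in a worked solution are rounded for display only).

σ√T = 0.2264·√2.8088 = 0.379435
d₁ = (ln(S/K) + (r+σ²/2)T) / (σ√T) = (ln(183.75/175.3) + (0.0556+0.2264²/2)·2.8088) / 0.379435 = (0.047077 + 0.228155) / 0.379435 = 0.725374
d₂ = d₁ − σ√T = 0.725374 − 0.379435 = 0.345939
e^{−rT} = e^{−0.0556·2.8088} = 0.855414
N(d₁) = 0.765889,  N(d₂) = 0.635306
Call price V = S·N(d₁) − K·e^{−rT}·N(d₂) = 140.732043 − 95.266746 = 45.465297
φ(d₁) = (1/√(2π))·e^{−d₁²/2} = 0.306658
ν = S·φ(d₁)·√T = 94.436969

price = 45.465297
ν = 94.436969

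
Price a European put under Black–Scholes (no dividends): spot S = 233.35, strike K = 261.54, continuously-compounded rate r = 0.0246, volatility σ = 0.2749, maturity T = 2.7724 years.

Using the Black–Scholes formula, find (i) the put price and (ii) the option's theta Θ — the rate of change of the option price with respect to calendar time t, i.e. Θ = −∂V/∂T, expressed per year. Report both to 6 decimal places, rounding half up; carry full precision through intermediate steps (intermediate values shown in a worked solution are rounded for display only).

price = 48.919244
Θ = -3.841759

σ√T = 0.2749·√2.7724 = 0.457723
d₁ = (ln(S/K) + (r+σ²/2)T) / (σ√T) = (ln(233.35/261.54) + (0.0246+0.2749²/2)·2.7724) / 0.457723 = (-0.114048 + 0.172956) / 0.457723 = 0.128699
d₂ = d₁ − σ√T = 0.128699 − 0.457723 = -0.329024
e^{−rT} = e^{−0.0246·2.7724} = 0.934073
N(−d₁) = 0.448798,  N(−d₂) = 0.628931
Put price V = K·e^{−rT}·N(−d₂) − S·N(−d₁) = 153.646249 − 104.727005 = 48.919244
φ(d₁) = (1/√(2π))·e^{−d₁²/2} = 0.395652
Θ = −S·φ(d₁)·σ/(2√T) + r·K·e^{−rT}·N(−d₂) = −7.621456 + 3.779698 = -3.841759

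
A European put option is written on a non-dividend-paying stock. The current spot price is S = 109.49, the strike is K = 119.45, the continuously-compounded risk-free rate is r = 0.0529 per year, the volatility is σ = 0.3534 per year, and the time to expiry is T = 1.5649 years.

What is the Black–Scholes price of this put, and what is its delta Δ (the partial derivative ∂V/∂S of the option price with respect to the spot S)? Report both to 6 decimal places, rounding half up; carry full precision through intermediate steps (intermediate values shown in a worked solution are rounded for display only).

σ√T = 0.3534·√1.5649 = 0.442089
d₁ = (ln(S/K) + (r+σ²/2)T) / (σ√T) = (ln(109.49/119.45) + (0.0529+0.3534²/2)·1.5649) / 0.442089 = (-0.087065 + 0.180505) / 0.442089 = 0.211360
d₂ = d₁ − σ√T = 0.211360 − 0.442089 = -0.230729
e^{−rT} = e^{−0.0529·1.5649} = 0.920551
N(−d₁) = 0.416303,  N(−d₂) = 0.591237
Put price V = K·e^{−rT}·N(−d₂) − S·N(−d₁) = 65.012332 − 45.581036 = 19.431297
Δ = −N(−d₁) = -0.416303

price = 19.431297
Δ = -0.416303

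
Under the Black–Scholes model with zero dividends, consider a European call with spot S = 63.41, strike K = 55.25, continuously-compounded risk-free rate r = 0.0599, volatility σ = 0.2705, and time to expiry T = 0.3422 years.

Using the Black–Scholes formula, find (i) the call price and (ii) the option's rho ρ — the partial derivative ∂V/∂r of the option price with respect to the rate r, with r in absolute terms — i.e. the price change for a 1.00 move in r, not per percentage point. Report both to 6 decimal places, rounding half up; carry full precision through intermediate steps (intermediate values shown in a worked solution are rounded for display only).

σ√T = 0.2705·√0.3422 = 0.158237
d₁ = (ln(S/K) + (r+σ²/2)T) / (σ√T) = (ln(63.41/55.25) + (0.0599+0.2705²/2)·0.3422) / 0.158237 = (0.137753 + 0.033017) / 0.158237 = 1.079209
d₂ = d₁ − σ√T = 1.079209 − 0.158237 = 0.920972
e^{−rT} = e^{−0.0599·0.3422} = 0.979711
N(d₁) = 0.859753,  N(d₂) = 0.821467
Call price V = S·N(d₁) − K·e^{−rT}·N(d₂) = 54.516916 − 44.465234 = 10.051682
ρ = K·T·e^{−rT}·N(d₂) = 15.216003

price = 10.051682
ρ = 15.216003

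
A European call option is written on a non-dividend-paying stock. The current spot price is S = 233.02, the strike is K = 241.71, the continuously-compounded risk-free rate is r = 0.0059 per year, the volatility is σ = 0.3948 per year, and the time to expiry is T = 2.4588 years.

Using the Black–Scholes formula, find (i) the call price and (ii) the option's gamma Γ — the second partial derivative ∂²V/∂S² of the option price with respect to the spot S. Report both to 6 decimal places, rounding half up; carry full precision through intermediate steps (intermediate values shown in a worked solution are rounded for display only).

σ√T = 0.3948·√2.4588 = 0.619069
d₁ = (ln(S/K) + (r+σ²/2)T) / (σ√T) = (ln(233.02/241.71) + (0.0059+0.3948²/2)·2.4588) / 0.619069 = (-0.036614 + 0.206130) / 0.619069 = 0.273823
d₂ = d₁ − σ√T = 0.273823 − 0.619069 = -0.345245
e^{−rT} = e^{−0.0059·2.4588} = 0.985598
N(d₁) = 0.607890,  N(d₂) = 0.364955
Call price V = S·N(d₁) − K·e^{−rT}·N(d₂) = 141.650492 − 86.942821 = 54.707672
φ(d₁) = (1/√(2π))·e^{−d₁²/2} = 0.384263
Γ = φ(d₁) / (S·σ·√T) = 0.002664

price = 54.707672
Γ = 0.002664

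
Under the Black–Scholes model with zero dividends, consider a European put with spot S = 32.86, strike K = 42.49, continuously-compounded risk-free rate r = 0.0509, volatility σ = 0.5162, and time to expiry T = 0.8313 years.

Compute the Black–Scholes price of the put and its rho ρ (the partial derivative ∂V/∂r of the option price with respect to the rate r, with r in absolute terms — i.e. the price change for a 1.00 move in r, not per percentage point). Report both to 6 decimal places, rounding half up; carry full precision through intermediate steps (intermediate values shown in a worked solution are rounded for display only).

price = 11.464280
ρ = -25.575888

σ√T = 0.5162·√0.8313 = 0.470649
d₁ = (ln(S/K) + (r+σ²/2)T) / (σ√T) = (ln(32.86/42.49) + (0.0509+0.5162²/2)·0.8313) / 0.470649 = (-0.257013 + 0.153068) / 0.470649 = -0.220853
d₂ = d₁ − σ√T = -0.220853 − 0.470649 = -0.691502
e^{−rT} = e^{−0.0509·0.8313} = 0.958570
N(−d₁) = 0.587397,  N(−d₂) = 0.755375
Put price V = K·e^{−rT}·N(−d₂) − S·N(−d₁) = 30.766135 − 19.301855 = 11.464280
ρ = −K·T·e^{−rT}·N(−d₂) = -25.575888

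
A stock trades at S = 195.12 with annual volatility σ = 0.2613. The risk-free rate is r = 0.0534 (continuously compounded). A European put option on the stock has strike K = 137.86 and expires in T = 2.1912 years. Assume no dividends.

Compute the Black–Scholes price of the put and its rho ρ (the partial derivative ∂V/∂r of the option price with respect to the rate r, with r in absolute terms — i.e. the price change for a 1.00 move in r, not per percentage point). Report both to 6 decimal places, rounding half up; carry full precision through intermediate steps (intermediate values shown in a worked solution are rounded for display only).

σ√T = 0.2613·√2.1912 = 0.386795
d₁ = (ln(S/K) + (r+σ²/2)T) / (σ√T) = (ln(195.12/137.86) + (0.0534+0.2613²/2)·2.1912) / 0.386795 = (0.347376 + 0.191815) / 0.386795 = 1.393999
d₂ = d₁ − σ√T = 1.393999 − 0.386795 = 1.007204
e^{−rT} = e^{−0.0534·2.1912} = 0.889576
N(−d₁) = 0.081659,  N(−d₂) = 0.156918
Put price V = K·e^{−rT}·N(−d₂) − S·N(−d₁) = 19.243993 − 15.933304 = 3.310689
ρ = −K·T·e^{−rT}·N(−d₂) = -42.167437

price = 3.310689
ρ = -42.167437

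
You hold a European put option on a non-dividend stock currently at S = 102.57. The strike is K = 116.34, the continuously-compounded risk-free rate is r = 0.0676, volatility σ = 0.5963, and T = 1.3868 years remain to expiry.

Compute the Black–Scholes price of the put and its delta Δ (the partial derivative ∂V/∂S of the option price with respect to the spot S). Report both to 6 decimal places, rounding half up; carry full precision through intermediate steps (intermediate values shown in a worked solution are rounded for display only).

σ√T = 0.5963·√1.3868 = 0.702218
d₁ = (ln(S/K) + (r+σ²/2)T) / (σ√T) = (ln(102.57/116.34) + (0.0676+0.5963²/2)·1.3868) / 0.702218 = (-0.125971 + 0.340302) / 0.702218 = 0.305220
d₂ = d₁ − σ√T = 0.305220 − 0.702218 = -0.396997
e^{−rT} = e^{−0.0676·1.3868} = 0.910512
N(−d₁) = 0.380099,  N(−d₂) = 0.654315
Put price V = K·e^{−rT}·N(−d₂) − S·N(−d₁) = 69.310980 − 38.986776 = 30.324204
Δ = −N(−d₁) = -0.380099

price = 30.324204
Δ = -0.380099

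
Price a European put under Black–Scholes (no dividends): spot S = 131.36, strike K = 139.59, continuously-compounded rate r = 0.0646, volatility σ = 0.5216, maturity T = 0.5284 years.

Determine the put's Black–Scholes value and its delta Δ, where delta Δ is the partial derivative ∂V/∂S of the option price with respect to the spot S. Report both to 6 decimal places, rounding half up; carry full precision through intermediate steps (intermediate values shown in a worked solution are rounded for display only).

price = 21.839464
Δ = -0.452505

σ√T = 0.5216·√0.5284 = 0.379157
d₁ = (ln(S/K) + (r+σ²/2)T) / (σ√T) = (ln(131.36/139.59) + (0.0646+0.5216²/2)·0.5284) / 0.379157 = (-0.060768 + 0.106015) / 0.379157 = 0.119335
d₂ = d₁ − σ√T = 0.119335 − 0.379157 = -0.259822
e^{−rT} = e^{−0.0646·0.5284} = 0.966441
N(−d₁) = 0.452505,  N(−d₂) = 0.602499
Put price V = K·e^{−rT}·N(−d₂) − S·N(−d₁) = 81.280514 − 59.441050 = 21.839464
Δ = −N(−d₁) = -0.452505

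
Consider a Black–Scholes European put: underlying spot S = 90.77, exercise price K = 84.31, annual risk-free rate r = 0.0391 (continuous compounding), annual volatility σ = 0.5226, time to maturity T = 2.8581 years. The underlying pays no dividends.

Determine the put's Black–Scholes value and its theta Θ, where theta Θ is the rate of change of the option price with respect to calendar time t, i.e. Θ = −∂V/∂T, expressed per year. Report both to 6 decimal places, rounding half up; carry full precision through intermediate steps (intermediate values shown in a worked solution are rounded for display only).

price = 21.253262
Θ = -2.781777

σ√T = 0.5226·√2.8581 = 0.883503
d₁ = (ln(S/K) + (r+σ²/2)T) / (σ√T) = (ln(90.77/84.31) + (0.0391+0.5226²/2)·2.8581) / 0.883503 = (0.073828 + 0.502041) / 0.883503 = 0.651802
d₂ = d₁ − σ√T = 0.651802 − 0.883503 = -0.231701
e^{−rT} = e^{−0.0391·2.8581} = 0.894266
N(−d₁) = 0.257265,  N(−d₂) = 0.591615
Put price V = K·e^{−rT}·N(−d₂) − S·N(−d₁) = 44.605162 − 23.351899 = 21.253262
φ(d₁) = (1/√(2π))·e^{−d₁²/2} = 0.322594
Θ = −S·φ(d₁)·σ/(2√T) + r·K·e^{−rT}·N(−d₂) = −4.525838 + 1.744062 = -2.781777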